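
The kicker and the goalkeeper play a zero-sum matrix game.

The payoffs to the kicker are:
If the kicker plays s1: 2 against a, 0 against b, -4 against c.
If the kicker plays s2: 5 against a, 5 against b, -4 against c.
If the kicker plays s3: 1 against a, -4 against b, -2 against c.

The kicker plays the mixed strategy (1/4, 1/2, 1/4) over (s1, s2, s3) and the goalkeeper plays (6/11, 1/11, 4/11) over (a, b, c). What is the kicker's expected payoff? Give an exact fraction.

Against (6/11, 1/11, 4/11), each row's expected payoff is s1: -4/11; s2: 19/11; s3: -6/11.
Taking the (1/4, 1/2, 1/4)-weighted average: (1/4)·(-4/11) + (1/2)·(19/11) + (1/4)·(-6/11) = 7/11.

7/11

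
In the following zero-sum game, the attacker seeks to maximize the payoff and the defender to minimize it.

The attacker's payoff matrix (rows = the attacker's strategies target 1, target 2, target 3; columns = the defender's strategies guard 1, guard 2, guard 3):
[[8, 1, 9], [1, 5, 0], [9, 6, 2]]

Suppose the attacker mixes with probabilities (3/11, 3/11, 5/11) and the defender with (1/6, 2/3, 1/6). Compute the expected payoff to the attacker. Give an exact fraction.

301/66

Against (1/6, 2/3, 1/6), each row's expected payoff is target 1: 7/2; target 2: 7/2; target 3: 35/6.
Taking the (3/11, 3/11, 5/11)-weighted average: (3/11)·(7/2) + (3/11)·(7/2) + (5/11)·(35/6) = 301/66.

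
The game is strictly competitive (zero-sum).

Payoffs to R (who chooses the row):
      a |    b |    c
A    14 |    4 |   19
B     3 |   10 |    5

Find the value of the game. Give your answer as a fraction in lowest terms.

Column c is strictly dominated by a for C (it gives R more in every row).
The remaining 2×2 game on (A, B) × (a, b) has no saddle point. Let R play A with probability p; indifference gives 14p + 3(1−p) = 4p + 10(1−p), so p = 7/17.
Similarly C's optimal q on a is 6/17, and the value is 14·(6/17) + (4)·(11/17) = 128/17.

128/17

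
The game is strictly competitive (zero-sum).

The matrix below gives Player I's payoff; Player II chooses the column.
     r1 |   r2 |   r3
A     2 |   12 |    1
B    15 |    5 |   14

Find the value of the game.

Column r1 is strictly dominated by r3 for Player II (it gives Player I more in every row).
The remaining 2×2 game on (A, B) × (r2, r3) has no saddle point. Let Player I play A with probability p; indifference gives 12p + 5(1−p) = p + 14(1−p), so p = 9/20.
Similarly Player II's optimal q on r2 is 13/20, and the value is 12·(13/20) + (1)·(7/20) = 163/20.

163/20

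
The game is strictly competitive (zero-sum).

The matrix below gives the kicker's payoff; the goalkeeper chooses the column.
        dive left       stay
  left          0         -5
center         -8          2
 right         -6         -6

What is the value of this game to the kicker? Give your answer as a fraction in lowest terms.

-8/3

Row right is strictly dominated by row left, so the kicker never plays it.
The remaining 2×2 game on (left, center) × (dive left, stay) has no saddle point. Let the kicker play left with probability p; indifference gives −8(1−p) = −5p + 2(1−p), so p = 2/3.
Similarly the goalkeeper's optimal q on dive left is 7/15, and the value is 0·(7/15) + (-5)·(8/15) = -8/3.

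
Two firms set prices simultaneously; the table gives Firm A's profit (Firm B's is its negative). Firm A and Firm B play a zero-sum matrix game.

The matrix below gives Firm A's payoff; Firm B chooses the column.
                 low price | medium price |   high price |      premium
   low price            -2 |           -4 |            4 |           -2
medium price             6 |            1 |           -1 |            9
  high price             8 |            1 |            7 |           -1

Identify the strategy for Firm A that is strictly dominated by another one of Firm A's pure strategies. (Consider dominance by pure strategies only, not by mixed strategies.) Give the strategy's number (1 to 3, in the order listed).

1

Compare low price with high price: 8 > -2, 1 > -4, 7 > 4, -1 > -2.
So high price strictly dominates low price for Firm A; low price is strictly dominated.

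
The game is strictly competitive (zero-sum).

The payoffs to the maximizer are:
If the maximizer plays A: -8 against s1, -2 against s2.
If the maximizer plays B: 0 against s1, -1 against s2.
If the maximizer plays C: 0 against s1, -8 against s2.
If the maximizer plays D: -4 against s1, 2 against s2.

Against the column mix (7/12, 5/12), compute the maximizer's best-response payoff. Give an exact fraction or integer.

-5/12

A: (-8)·(7/12) + (-2)·(5/12) = -11/2.
B: (0)·(7/12) + (-1)·(5/12) = -5/12.
C: (0)·(7/12) + (-8)·(5/12) = -10/3.
D: (-4)·(7/12) + (2)·(5/12) = -3/2.
The best pure response is B with expected payoff -5/12.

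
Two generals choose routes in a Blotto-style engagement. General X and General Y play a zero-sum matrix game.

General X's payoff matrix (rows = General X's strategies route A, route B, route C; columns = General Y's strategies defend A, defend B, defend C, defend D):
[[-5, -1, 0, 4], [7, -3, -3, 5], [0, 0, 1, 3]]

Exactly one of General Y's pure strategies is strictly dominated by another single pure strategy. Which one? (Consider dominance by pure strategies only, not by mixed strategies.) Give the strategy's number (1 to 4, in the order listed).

4

General Y prefers columns that give General X less. Compare defend D with defend B: -1 < 4, -3 < 5, 0 < 3.
So defend B strictly dominates defend D for General Y; defend D is strictly dominated.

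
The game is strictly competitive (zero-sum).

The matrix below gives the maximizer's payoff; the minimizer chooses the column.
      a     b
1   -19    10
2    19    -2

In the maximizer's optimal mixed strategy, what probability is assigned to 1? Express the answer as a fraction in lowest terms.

Row minima are -19 and -2, so the maximizer's maximin is -2; column maxima are 19 and 10, so the minimizer's minimax is 10. These differ, so the equilibrium is in mixed strategies.
Let the maximizer play 1 with probability p. The minimizer is indifferent when −19p + 19(1−p) = 10p − 2(1−p), giving p = 21/50.

21/50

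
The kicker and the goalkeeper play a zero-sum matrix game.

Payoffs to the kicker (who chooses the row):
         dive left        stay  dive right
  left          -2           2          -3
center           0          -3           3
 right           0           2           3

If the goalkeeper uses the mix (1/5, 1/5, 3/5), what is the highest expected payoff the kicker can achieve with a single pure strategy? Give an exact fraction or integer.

left: (-2)·(1/5) + (2)·(1/5) + (-3)·(3/5) = -9/5.
center: (0)·(1/5) + (-3)·(1/5) + (3)·(3/5) = 6/5.
right: (0)·(1/5) + (2)·(1/5) + (3)·(3/5) = 11/5.
The best pure response is right with expected payoff 11/5.

11/5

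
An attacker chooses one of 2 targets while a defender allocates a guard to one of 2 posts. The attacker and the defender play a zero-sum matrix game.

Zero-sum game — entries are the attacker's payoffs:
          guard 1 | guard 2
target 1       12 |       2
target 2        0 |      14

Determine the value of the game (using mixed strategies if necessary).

7

Row minima are 2 and 0, so the attacker's maximin is 2; column maxima are 12 and 14, so the defender's minimax is 12. These differ, so the equilibrium is in mixed strategies.
Let the attacker play target 1 with probability p. The defender is indifferent when 12p = 2p + 14(1−p), giving p = 7/12.
Let the defender play guard 1 with probability q. The attacker is indifferent when 12q + 2(1−q) = 14(1−q), giving q = 1/2.
The value is 12·(1/2) + (2)·(1/2) = 7.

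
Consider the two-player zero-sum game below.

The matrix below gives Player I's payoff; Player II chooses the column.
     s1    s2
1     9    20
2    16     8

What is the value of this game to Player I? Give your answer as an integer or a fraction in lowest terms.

Row minima are 9 and 8, so Player I's maximin is 9; column maxima are 16 and 20, so Player II's minimax is 16. These differ, so the equilibrium is in mixed strategies.
Let Player I play 1 with probability p. Player II is indifferent when 9p + 16(1−p) = 20p + 8(1−p), giving p = 8/19.
Let Player II play s1 with probability q. Player I is indifferent when 9q + 20(1−q) = 16q + 8(1−q), giving q = 12/19.
The value is 9·(12/19) + (20)·(7/19) = 248/19.

248/19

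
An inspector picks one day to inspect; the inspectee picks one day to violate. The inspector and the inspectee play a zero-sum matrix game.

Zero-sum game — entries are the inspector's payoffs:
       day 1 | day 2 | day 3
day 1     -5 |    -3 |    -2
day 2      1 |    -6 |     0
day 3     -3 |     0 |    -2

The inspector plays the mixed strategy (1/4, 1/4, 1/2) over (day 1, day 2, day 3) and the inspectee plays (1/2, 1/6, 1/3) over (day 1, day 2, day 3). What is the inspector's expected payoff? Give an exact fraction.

-17/8

Against (1/2, 1/6, 1/3), each row's expected payoff is day 1: -11/3; day 2: -1/2; day 3: -13/6.
Taking the (1/4, 1/4, 1/2)-weighted average: (1/4)·(-11/3) + (1/4)·(-1/2) + (1/2)·(-13/6) = -17/8.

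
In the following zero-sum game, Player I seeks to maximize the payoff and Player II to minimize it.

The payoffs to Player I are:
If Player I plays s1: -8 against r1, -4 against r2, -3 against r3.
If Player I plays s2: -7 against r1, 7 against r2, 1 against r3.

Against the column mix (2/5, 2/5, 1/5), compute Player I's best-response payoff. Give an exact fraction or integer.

s1: (-8)·(2/5) + (-4)·(2/5) + (-3)·(1/5) = -27/5.
s2: (-7)·(2/5) + (7)·(2/5) + (1)·(1/5) = 1/5.
The best pure response is s2 with expected payoff 1/5.

1/5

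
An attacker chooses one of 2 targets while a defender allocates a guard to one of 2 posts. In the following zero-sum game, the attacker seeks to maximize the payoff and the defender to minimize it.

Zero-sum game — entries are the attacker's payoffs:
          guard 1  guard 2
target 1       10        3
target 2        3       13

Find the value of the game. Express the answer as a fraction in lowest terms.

Row minima are 3 and 3, so the attacker's maximin is 3; column maxima are 10 and 13, so the defender's minimax is 10. These differ, so the equilibrium is in mixed strategies.
Let the attacker play target 1 with probability p. The defender is indifferent when 10p + 3(1−p) = 3p + 13(1−p), giving p = 10/17.
Let the defender play guard 1 with probability q. The attacker is indifferent when 10q + 3(1−q) = 3q + 13(1−q), giving q = 10/17.
The value is 10·(10/17) + (3)·(7/17) = 121/17.

121/17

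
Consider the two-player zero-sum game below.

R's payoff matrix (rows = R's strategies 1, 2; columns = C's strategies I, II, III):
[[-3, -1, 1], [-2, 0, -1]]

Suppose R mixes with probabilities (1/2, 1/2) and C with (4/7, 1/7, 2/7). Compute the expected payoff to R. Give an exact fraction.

Against (4/7, 1/7, 2/7), each row's expected payoff is 1: -11/7; 2: -10/7.
Taking the (1/2, 1/2)-weighted average: (1/2)·(-11/7) + (1/2)·(-10/7) = -3/2.

-3/2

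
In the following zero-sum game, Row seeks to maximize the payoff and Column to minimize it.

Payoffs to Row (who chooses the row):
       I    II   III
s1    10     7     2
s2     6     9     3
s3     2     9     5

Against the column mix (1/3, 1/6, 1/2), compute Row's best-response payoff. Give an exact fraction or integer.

11/2

s1: (10)·(1/3) + (7)·(1/6) + (2)·(1/2) = 11/2.
s2: (6)·(1/3) + (9)·(1/6) + (3)·(1/2) = 5.
s3: (2)·(1/3) + (9)·(1/6) + (5)·(1/2) = 14/3.
The best pure response is s1 with expected payoff 11/2.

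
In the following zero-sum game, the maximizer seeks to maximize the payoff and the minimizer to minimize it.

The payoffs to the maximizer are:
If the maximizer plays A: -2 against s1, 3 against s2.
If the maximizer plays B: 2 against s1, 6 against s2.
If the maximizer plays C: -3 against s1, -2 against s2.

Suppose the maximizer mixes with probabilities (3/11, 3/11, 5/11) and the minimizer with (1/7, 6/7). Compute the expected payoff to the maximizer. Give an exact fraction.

Against (1/7, 6/7), each row's expected payoff is A: 16/7; B: 38/7; C: -15/7.
Taking the (3/11, 3/11, 5/11)-weighted average: (3/11)·(16/7) + (3/11)·(38/7) + (5/11)·(-15/7) = 87/77.

87/77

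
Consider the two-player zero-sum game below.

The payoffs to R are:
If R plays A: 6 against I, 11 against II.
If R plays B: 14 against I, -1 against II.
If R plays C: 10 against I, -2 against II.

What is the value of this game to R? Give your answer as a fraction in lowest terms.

Row C is strictly dominated by row B, so R never plays it.
The remaining 2×2 game on (A, B) × (I, II) has no saddle point. Let R play A with probability p; indifference gives 6p + 14(1−p) = 11p − (1−p), so p = 3/4.
Similarly C's optimal q on I is 3/5, and the value is 6·(3/5) + (11)·(2/5) = 8.

8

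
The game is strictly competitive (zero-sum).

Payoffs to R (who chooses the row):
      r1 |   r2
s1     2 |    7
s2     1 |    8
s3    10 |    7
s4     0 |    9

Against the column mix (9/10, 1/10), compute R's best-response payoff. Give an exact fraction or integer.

97/10

s1: (2)·(9/10) + (7)·(1/10) = 5/2.
s2: (1)·(9/10) + (8)·(1/10) = 17/10.
s3: (10)·(9/10) + (7)·(1/10) = 97/10.
s4: (0)·(9/10) + (9)·(1/10) = 9/10.
The best pure response is s3 with expected payoff 97/10.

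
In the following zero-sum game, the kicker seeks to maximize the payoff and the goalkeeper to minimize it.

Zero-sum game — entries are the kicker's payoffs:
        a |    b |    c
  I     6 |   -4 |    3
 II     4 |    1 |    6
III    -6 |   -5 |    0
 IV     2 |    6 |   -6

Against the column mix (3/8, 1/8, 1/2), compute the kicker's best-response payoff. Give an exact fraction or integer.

I: (6)·(3/8) + (-4)·(1/8) + (3)·(1/2) = 13/4.
II: (4)·(3/8) + (1)·(1/8) + (6)·(1/2) = 37/8.
III: (-6)·(3/8) + (-5)·(1/8) + (0)·(1/2) = -23/8.
IV: (2)·(3/8) + (6)·(1/8) + (-6)·(1/2) = -3/2.
The best pure response is II with expected payoff 37/8.

37/8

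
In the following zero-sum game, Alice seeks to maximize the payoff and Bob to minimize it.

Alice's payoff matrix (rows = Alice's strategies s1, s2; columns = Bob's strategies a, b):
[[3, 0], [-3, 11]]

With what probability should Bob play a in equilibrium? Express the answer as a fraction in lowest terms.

11/17

Row minima are 0 and -3, so Alice's maximin is 0; column maxima are 3 and 11, so Bob's minimax is 3. These differ, so the equilibrium is in mixed strategies.
Let Bob play a with probability q. Alice is indifferent when 3q = −3q + 11(1−q), giving q = 11/17.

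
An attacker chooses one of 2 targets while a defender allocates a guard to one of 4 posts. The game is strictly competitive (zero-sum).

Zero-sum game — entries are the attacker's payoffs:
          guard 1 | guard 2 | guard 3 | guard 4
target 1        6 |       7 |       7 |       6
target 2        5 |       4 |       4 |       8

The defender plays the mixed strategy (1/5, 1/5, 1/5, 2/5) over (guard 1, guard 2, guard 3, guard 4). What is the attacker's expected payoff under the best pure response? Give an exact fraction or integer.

32/5

target 1: (6)·(1/5) + (7)·(1/5) + (7)·(1/5) + (6)·(2/5) = 32/5.
target 2: (5)·(1/5) + (4)·(1/5) + (4)·(1/5) + (8)·(2/5) = 29/5.
The best pure response is target 1 with expected payoff 32/5.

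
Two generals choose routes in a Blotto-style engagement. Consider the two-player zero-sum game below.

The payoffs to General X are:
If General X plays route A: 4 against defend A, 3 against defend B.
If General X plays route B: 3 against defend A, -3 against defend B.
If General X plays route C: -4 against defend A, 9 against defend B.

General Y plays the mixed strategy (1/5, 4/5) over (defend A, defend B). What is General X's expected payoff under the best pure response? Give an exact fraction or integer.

32/5

route A: (4)·(1/5) + (3)·(4/5) = 16/5.
route B: (3)·(1/5) + (-3)·(4/5) = -9/5.
route C: (-4)·(1/5) + (9)·(4/5) = 32/5.
The best pure response is route C with expected payoff 32/5.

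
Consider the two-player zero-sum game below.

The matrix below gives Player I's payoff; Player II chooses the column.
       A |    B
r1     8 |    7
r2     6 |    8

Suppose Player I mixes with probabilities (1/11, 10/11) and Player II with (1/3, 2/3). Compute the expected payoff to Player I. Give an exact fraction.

22/3

Against (1/3, 2/3), each row's expected payoff is r1: 22/3; r2: 22/3.
Taking the (1/11, 10/11)-weighted average: (1/11)·(22/3) + (10/11)·(22/3) = 22/3.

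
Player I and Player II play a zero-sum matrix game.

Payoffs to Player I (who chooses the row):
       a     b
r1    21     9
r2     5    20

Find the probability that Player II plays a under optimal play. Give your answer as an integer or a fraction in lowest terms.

Row minima are 9 and 5, so Player I's maximin is 9; column maxima are 21 and 20, so Player II's minimax is 20. These differ, so the equilibrium is in mixed strategies.
Let Player II play a with probability q. Player I is indifferent when 21q + 9(1−q) = 5q + 20(1−q), giving q = 11/27.

11/27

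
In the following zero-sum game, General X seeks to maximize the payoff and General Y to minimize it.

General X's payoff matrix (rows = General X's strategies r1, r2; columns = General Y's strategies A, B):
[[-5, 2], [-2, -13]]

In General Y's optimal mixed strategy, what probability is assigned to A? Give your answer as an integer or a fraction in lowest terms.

Row minima are -5 and -13, so General X's maximin is -5; column maxima are -2 and 2, so General Y's minimax is -2. These differ, so the equilibrium is in mixed strategies.
Let General Y play A with probability q. General X is indifferent when −5q + 2(1−q) = −2q − 13(1−q), giving q = 5/6.

5/6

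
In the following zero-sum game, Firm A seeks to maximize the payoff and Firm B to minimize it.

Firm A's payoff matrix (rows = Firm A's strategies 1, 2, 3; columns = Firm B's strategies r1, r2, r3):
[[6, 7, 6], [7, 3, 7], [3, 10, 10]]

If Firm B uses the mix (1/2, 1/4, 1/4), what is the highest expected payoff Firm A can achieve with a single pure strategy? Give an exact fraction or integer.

13/2

1: (6)·(1/2) + (7)·(1/4) + (6)·(1/4) = 25/4.
2: (7)·(1/2) + (3)·(1/4) + (7)·(1/4) = 6.
3: (3)·(1/2) + (10)·(1/4) + (10)·(1/4) = 13/2.
The best pure response is 3 with expected payoff 13/2.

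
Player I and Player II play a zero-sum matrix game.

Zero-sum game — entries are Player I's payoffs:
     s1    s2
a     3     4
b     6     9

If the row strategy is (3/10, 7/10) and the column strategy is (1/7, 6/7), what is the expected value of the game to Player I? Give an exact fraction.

501/70

Against (1/7, 6/7), each row's expected payoff is a: 27/7; b: 60/7.
Taking the (3/10, 7/10)-weighted average: (3/10)·(27/7) + (7/10)·(60/7) = 501/70.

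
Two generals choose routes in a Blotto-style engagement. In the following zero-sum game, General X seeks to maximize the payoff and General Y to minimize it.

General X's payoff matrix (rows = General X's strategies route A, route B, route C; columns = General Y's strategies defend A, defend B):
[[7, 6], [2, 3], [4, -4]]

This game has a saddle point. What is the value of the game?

Row minima: 6, 2, -4 → General X's maximin is 6.
Column maxima: 7, 6 → General Y's minimax is 6.
They coincide at (route A, defend B), so the value is 6.

6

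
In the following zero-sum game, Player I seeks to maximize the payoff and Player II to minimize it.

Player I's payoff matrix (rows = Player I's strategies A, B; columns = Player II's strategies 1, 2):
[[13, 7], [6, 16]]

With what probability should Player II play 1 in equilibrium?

9/16

Row minima are 7 and 6, so Player I's maximin is 7; column maxima are 13 and 16, so Player II's minimax is 13. These differ, so the equilibrium is in mixed strategies.
Let Player II play 1 with probability q. Player I is indifferent when 13q + 7(1−q) = 6q + 16(1−q), giving q = 9/16.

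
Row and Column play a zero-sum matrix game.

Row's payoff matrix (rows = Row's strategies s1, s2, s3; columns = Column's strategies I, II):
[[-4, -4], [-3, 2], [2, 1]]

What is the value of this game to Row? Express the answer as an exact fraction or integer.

Row s1 is strictly dominated by row s2, so Row never plays it.
The remaining 2×2 game on (s2, s3) × (I, II) has no saddle point. Let Row play s2 with probability p; indifference gives −3p + 2(1−p) = 2p + (1−p), so p = 1/6.
Similarly Column's optimal q on I is 1/6, and the value is -3·(1/6) + (2)·(5/6) = 7/6.

7/6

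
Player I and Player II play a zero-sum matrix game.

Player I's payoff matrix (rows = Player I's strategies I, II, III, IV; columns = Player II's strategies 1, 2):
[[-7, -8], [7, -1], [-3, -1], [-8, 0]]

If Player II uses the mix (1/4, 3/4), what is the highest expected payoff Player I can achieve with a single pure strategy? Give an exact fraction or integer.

1

I: (-7)·(1/4) + (-8)·(3/4) = -31/4.
II: (7)·(1/4) + (-1)·(3/4) = 1.
III: (-3)·(1/4) + (-1)·(3/4) = -3/2.
IV: (-8)·(1/4) + (0)·(3/4) = -2.
The best pure response is II with expected payoff 1.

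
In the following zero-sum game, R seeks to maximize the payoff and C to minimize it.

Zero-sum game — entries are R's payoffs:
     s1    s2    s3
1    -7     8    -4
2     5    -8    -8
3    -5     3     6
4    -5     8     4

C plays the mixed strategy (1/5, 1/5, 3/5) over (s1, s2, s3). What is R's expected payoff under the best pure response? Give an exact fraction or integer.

1: (-7)·(1/5) + (8)·(1/5) + (-4)·(3/5) = -11/5.
2: (5)·(1/5) + (-8)·(1/5) + (-8)·(3/5) = -27/5.
3: (-5)·(1/5) + (3)·(1/5) + (6)·(3/5) = 16/5.
4: (-5)·(1/5) + (8)·(1/5) + (4)·(3/5) = 3.
The best pure response is 3 with expected payoff 16/5.

16/5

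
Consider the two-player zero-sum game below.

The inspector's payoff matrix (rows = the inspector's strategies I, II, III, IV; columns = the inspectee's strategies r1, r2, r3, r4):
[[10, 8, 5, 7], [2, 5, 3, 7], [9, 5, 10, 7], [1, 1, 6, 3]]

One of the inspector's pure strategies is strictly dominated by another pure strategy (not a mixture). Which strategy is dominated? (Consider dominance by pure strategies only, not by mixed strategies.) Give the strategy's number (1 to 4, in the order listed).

Compare IV with III: 9 > 1, 5 > 1, 10 > 6, 7 > 3.
So III strictly dominates IV for the inspector; IV is strictly dominated.

4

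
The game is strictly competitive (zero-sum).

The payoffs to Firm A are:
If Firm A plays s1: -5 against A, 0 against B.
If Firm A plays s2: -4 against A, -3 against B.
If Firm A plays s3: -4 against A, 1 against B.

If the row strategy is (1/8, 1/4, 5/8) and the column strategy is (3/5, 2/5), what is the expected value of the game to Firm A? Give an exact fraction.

Against (3/5, 2/5), each row's expected payoff is s1: -3; s2: -18/5; s3: -2.
Taking the (1/8, 1/4, 5/8)-weighted average: (1/8)·(-3) + (1/4)·(-18/5) + (5/8)·(-2) = -101/40.

-101/40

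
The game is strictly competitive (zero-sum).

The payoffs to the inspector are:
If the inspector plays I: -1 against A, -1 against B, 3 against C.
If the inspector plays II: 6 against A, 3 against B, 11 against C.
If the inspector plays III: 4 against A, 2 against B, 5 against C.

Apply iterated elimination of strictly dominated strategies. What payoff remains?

Column C is strictly dominated by A for the inspectee (-1<3, 6<11, 4<5); eliminate C.
Row III is strictly dominated by row II (6>4, 3>2); eliminate III.
Row I is strictly dominated by row II (6>-1, 3>-1); eliminate I.
Column A is strictly dominated by B for the inspectee (3<6); eliminate A.
Only (II, B) remains, with payoff 3.

3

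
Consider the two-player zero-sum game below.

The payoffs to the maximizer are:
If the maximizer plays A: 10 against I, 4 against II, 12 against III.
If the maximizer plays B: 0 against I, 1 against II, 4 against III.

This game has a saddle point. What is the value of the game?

4

Row minima: 4, 0 → the maximizer's maximin is 4.
Column maxima: 10, 4, 12 → the minimizer's minimax is 4.
They coincide at (A, II), so the value is 4.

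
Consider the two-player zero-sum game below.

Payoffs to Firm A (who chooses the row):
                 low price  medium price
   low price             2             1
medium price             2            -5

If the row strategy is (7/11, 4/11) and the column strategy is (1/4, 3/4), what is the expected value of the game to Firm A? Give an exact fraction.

Against (1/4, 3/4), each row's expected payoff is low price: 5/4; medium price: -13/4.
Taking the (7/11, 4/11)-weighted average: (7/11)·(5/4) + (4/11)·(-13/4) = -17/44.

-17/44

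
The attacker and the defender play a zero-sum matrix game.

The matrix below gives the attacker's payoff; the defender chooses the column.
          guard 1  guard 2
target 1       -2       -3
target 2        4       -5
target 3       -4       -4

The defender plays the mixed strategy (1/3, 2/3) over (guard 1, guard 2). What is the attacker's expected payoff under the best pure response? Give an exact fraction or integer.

-2

target 1: (-2)·(1/3) + (-3)·(2/3) = -8/3.
target 2: (4)·(1/3) + (-5)·(2/3) = -2.
target 3: (-4)·(1/3) + (-4)·(2/3) = -4.
The best pure response is target 2 with expected payoff -2.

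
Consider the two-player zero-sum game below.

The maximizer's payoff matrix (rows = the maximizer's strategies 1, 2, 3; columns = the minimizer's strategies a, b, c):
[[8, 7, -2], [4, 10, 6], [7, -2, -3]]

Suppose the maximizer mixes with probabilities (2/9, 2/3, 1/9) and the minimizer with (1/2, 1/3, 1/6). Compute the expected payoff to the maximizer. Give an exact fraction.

157/27

Against (1/2, 1/3, 1/6), each row's expected payoff is 1: 6; 2: 19/3; 3: 7/3.
Taking the (2/9, 2/3, 1/9)-weighted average: (2/9)·(6) + (2/3)·(19/3) + (1/9)·(7/3) = 157/27.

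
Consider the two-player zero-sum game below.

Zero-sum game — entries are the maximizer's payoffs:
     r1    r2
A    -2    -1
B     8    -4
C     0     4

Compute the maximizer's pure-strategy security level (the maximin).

0

The worst-case payoff for each row is A: -2, B: -4, C: 0.
The best of these is 0.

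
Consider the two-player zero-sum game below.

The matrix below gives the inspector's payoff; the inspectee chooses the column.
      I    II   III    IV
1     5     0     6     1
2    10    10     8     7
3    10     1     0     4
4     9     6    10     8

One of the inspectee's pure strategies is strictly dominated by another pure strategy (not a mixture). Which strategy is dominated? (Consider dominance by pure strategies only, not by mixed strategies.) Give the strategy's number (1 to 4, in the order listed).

1

The inspectee prefers columns that give the inspector less. Compare I with IV: 1 < 5, 7 < 10, 4 < 10, 8 < 9.
So IV strictly dominates I for the inspectee; I is strictly dominated.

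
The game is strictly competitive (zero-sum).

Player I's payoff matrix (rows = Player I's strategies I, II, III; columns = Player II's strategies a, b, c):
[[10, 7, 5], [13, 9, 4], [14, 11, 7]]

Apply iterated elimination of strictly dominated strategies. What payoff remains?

Column b is strictly dominated by c for Player II (5<7, 4<9, 7<11); eliminate b.
Row II is strictly dominated by row III (14>13, 7>4); eliminate II.
Column a is strictly dominated by c for Player II (5<10, 7<14); eliminate a.
Row I is strictly dominated by row III (7>5); eliminate I.
Only (III, c) remains, with payoff 7.

7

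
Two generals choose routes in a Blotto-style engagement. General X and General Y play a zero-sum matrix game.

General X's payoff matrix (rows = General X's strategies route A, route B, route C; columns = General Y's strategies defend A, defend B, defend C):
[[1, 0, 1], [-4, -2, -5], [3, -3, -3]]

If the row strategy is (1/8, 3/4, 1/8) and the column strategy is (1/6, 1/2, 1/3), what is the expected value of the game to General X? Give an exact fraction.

-43/16

Against (1/6, 1/2, 1/3), each row's expected payoff is route A: 1/2; route B: -10/3; route C: -2.
Taking the (1/8, 3/4, 1/8)-weighted average: (1/8)·(1/2) + (3/4)·(-10/3) + (1/8)·(-2) = -43/16.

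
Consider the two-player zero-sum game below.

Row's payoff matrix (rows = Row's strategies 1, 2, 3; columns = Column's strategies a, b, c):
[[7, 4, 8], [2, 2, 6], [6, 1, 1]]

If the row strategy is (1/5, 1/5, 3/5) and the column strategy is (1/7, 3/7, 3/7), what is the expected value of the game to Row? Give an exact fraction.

3

Against (1/7, 3/7, 3/7), each row's expected payoff is 1: 43/7; 2: 26/7; 3: 12/7.
Taking the (1/5, 1/5, 3/5)-weighted average: (1/5)·(43/7) + (1/5)·(26/7) + (3/5)·(12/7) = 3.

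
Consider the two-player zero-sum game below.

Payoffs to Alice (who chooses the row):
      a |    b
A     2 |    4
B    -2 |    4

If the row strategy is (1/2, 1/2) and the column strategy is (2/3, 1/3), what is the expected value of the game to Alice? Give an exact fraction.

Against (2/3, 1/3), each row's expected payoff is A: 8/3; B: 0.
Taking the (1/2, 1/2)-weighted average: (1/2)·(8/3) + (1/2)·(0) = 4/3.

4/3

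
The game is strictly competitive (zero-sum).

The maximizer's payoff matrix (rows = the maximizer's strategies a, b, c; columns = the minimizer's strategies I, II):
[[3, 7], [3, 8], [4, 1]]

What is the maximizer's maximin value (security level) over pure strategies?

The worst-case payoff for each row is a: 3, b: 3, c: 1.
The best of these is 3.

3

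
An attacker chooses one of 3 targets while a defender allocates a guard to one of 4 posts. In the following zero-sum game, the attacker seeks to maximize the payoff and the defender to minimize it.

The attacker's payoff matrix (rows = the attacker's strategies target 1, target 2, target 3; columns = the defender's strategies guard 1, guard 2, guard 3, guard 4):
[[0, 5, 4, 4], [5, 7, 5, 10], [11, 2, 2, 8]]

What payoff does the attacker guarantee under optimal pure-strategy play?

Row minima: 0, 5, 2 → the attacker's maximin is 5.
Column maxima: 11, 7, 5, 10 → the defender's minimax is 5.
They coincide at (target 2, guard 3), so the value is 5.

5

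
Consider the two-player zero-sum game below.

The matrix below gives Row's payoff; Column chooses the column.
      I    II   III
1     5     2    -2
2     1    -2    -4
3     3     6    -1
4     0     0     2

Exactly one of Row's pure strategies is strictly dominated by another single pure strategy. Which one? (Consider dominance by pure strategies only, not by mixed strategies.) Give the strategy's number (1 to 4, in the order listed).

2

Compare 2 with 1: 5 > 1, 2 > -2, -2 > -4.
So 1 strictly dominates 2 for Row; 2 is strictly dominated.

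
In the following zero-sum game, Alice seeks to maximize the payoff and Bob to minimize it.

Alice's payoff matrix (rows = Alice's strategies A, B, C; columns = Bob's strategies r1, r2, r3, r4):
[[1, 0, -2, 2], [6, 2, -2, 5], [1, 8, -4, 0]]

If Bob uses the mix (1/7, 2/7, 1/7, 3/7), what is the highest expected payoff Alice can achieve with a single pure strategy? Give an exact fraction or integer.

A: (1)·(1/7) + (0)·(2/7) + (-2)·(1/7) + (2)·(3/7) = 5/7.
B: (6)·(1/7) + (2)·(2/7) + (-2)·(1/7) + (5)·(3/7) = 23/7.
C: (1)·(1/7) + (8)·(2/7) + (-4)·(1/7) + (0)·(3/7) = 13/7.
The best pure response is B with expected payoff 23/7.

23/7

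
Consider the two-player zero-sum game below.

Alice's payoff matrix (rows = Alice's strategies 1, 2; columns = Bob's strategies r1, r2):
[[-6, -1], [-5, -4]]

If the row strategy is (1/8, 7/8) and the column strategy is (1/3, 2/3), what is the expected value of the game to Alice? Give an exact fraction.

-33/8

Against (1/3, 2/3), each row's expected payoff is 1: -8/3; 2: -13/3.
Taking the (1/8, 7/8)-weighted average: (1/8)·(-8/3) + (7/8)·(-13/3) = -33/8.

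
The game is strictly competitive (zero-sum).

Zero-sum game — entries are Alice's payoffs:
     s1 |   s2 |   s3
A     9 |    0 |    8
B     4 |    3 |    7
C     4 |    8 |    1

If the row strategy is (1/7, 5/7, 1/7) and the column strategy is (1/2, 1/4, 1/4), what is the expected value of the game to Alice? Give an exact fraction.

19/4

Against (1/2, 1/4, 1/4), each row's expected payoff is A: 13/2; B: 9/2; C: 17/4.
Taking the (1/7, 5/7, 1/7)-weighted average: (1/7)·(13/2) + (5/7)·(9/2) + (1/7)·(17/4) = 19/4.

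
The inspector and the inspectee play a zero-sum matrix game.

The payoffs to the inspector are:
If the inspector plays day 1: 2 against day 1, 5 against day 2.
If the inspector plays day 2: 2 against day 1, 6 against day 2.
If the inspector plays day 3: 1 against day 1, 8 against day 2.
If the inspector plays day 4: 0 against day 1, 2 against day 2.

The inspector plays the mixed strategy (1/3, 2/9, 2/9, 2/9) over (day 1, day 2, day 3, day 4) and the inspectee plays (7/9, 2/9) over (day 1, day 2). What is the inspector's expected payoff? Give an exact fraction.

178/81

Against (7/9, 2/9), each row's expected payoff is day 1: 8/3; day 2: 26/9; day 3: 23/9; day 4: 4/9.
Taking the (1/3, 2/9, 2/9, 2/9)-weighted average: (1/3)·(8/3) + (2/9)·(26/9) + (2/9)·(23/9) + (2/9)·(4/9) = 178/81.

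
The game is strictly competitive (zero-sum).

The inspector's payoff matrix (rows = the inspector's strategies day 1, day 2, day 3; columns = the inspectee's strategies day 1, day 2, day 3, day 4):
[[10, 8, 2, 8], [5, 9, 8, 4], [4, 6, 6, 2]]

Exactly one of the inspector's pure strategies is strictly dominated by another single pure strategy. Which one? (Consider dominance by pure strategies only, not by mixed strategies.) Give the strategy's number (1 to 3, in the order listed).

Compare day 3 with day 2: 5 > 4, 9 > 6, 8 > 6, 4 > 2.
So day 2 strictly dominates day 3 for the inspector; day 3 is strictly dominated.

3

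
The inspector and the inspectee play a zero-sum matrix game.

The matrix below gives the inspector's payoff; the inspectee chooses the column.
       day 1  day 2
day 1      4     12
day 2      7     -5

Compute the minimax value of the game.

26/5

Row minima are 4 and -5, so the inspector's maximin is 4; column maxima are 7 and 12, so the inspectee's minimax is 7. These differ, so the equilibrium is in mixed strategies.
Let the inspector play day 1 with probability p. The inspectee is indifferent when 4p + 7(1−p) = 12p − 5(1−p), giving p = 3/5.
Let the inspectee play day 1 with probability q. The inspector is indifferent when 4q + 12(1−q) = 7q − 5(1−q), giving q = 17/20.
The value is 4·(17/20) + (12)·(3/20) = 26/5.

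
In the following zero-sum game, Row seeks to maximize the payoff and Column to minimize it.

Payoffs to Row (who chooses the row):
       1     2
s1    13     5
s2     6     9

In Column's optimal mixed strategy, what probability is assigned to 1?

4/11

Row minima are 5 and 6, so Row's maximin is 6; column maxima are 13 and 9, so Column's minimax is 9. These differ, so the equilibrium is in mixed strategies.
Let Column play 1 with probability q. Row is indifferent when 13q + 5(1−q) = 6q + 9(1−q), giving q = 4/11.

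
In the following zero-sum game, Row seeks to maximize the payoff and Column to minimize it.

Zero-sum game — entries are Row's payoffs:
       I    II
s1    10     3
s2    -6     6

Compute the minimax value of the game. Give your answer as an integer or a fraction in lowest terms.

Row minima are 3 and -6, so Row's maximin is 3; column maxima are 10 and 6, so Column's minimax is 6. These differ, so the equilibrium is in mixed strategies.
Let Row play s1 with probability p. Column is indifferent when 10p − 6(1−p) = 3p + 6(1−p), giving p = 12/19.
Let Column play I with probability q. Row is indifferent when 10q + 3(1−q) = −6q + 6(1−q), giving q = 3/19.
The value is 10·(3/19) + (3)·(16/19) = 78/19.

78/19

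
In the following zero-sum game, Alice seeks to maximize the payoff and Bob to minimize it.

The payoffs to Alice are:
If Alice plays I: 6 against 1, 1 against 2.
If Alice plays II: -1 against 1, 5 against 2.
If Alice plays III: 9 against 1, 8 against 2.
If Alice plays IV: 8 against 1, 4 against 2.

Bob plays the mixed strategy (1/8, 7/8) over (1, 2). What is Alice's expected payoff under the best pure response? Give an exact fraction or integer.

I: (6)·(1/8) + (1)·(7/8) = 13/8.
II: (-1)·(1/8) + (5)·(7/8) = 17/4.
III: (9)·(1/8) + (8)·(7/8) = 65/8.
IV: (8)·(1/8) + (4)·(7/8) = 9/2.
The best pure response is III with expected payoff 65/8.

65/8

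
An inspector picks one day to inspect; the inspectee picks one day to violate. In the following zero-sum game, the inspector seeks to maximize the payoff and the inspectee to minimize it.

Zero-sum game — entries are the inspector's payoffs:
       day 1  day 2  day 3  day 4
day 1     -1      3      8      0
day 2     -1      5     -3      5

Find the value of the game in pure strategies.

Row minima: -1, -3 → the inspector's maximin is -1.
Column maxima: -1, 5, 8, 5 → the inspectee's minimax is -1.
They coincide at (day 1, day 1), so the value is -1.

-1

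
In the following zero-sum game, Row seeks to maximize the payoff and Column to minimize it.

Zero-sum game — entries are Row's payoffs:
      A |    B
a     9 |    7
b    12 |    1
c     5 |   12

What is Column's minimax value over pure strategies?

The worst case (largest entry) in each column is A: 12, B: 12.
The best (smallest) of these is 12.

12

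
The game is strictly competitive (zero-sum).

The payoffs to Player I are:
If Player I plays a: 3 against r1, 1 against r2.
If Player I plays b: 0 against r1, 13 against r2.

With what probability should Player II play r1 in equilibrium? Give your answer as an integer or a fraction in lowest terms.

4/5

Row minima are 1 and 0, so Player I's maximin is 1; column maxima are 3 and 13, so Player II's minimax is 3. These differ, so the equilibrium is in mixed strategies.
Let Player II play r1 with probability q. Player I is indifferent when 3q + (1−q) = 13(1−q), giving q = 4/5.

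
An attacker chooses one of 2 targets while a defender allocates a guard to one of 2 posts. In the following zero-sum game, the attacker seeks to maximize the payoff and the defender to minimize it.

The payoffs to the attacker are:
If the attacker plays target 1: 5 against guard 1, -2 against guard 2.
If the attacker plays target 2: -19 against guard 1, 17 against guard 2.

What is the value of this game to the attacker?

Row minima are -2 and -19, so the attacker's maximin is -2; column maxima are 5 and 17, so the defender's minimax is 5. These differ, so the equilibrium is in mixed strategies.
Let the attacker play target 1 with probability p. The defender is indifferent when 5p − 19(1−p) = −2p + 17(1−p), giving p = 36/43.
Let the defender play guard 1 with probability q. The attacker is indifferent when 5q − 2(1−q) = −19q + 17(1−q), giving q = 19/43.
The value is 5·(19/43) + (-2)·(24/43) = 47/43.

47/43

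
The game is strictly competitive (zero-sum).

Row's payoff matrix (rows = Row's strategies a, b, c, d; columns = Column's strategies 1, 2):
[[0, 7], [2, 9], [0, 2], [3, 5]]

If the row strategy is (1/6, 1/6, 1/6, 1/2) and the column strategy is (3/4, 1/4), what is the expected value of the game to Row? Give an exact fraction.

11/4

Against (3/4, 1/4), each row's expected payoff is a: 7/4; b: 15/4; c: 1/2; d: 7/2.
Taking the (1/6, 1/6, 1/6, 1/2)-weighted average: (1/6)·(7/4) + (1/6)·(15/4) + (1/6)·(1/2) + (1/2)·(7/2) = 11/4.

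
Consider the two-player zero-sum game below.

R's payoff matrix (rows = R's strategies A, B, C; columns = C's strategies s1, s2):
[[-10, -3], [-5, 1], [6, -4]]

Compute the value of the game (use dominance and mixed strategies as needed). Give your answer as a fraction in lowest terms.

Row A is strictly dominated by row B, so R never plays it.
The remaining 2×2 game on (B, C) × (s1, s2) has no saddle point. Let R play B with probability p; indifference gives −5p + 6(1−p) = p − 4(1−p), so p = 5/8.
Similarly C's optimal q on s1 is 5/16, and the value is -5·(5/16) + (1)·(11/16) = -7/8.

-7/8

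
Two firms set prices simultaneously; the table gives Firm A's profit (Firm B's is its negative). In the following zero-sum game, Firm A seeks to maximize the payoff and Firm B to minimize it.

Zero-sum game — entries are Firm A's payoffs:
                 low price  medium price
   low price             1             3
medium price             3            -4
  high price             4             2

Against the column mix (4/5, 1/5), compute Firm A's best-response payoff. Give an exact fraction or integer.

low price: (1)·(4/5) + (3)·(1/5) = 7/5.
medium price: (3)·(4/5) + (-4)·(1/5) = 8/5.
high price: (4)·(4/5) + (2)·(1/5) = 18/5.
The best pure response is high price with expected payoff 18/5.

18/5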